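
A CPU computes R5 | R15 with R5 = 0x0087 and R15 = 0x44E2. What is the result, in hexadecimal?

OR each hex digit independently (no carries):
  0|4=4, 0|4=4, 8|E=E, 7|2=7

0x44E7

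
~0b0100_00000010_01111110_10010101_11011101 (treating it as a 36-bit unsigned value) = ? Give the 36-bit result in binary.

Invert each bit: 010000000010011111101001010111011101 → 101111111101100000010110101000100010.

0b101111111101100000010110101000100010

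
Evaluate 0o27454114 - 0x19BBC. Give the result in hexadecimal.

0o27454114 = 0x5E584C in hexadecimal.
Subtract column by column in base 16:
  C-C → 0
  4-B → 9 (borrow)
  8-B-1 → C (borrow)
  5-9-1 → B (borrow)
  E-1-1 → C
  5-0 → 5

0x5CBC90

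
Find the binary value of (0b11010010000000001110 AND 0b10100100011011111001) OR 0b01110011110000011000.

0b11110011110000011000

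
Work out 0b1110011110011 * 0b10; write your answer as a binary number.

0b11100111100110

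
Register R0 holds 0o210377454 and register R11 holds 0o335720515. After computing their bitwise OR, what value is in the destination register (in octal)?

0o335777555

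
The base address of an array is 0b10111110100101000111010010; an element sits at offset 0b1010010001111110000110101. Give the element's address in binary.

Add column by column in base 2, right to left:
  0+1 = 1
  1+0 = 1
  0+1 = 1
  0+0 = 0
  1+1 = 0 carry 1
  0+1+1 = 0 carry 1
  1+0+1 = 0 carry 1
  1+0+1 = 0 carry 1
  1+0+1 = 0 carry 1
  0+0+1 = 1
  0+1 = 1
  0+1 = 1
  1+1 = 0 carry 1
  0+1+1 = 0 carry 1
  1+1+1 = 1 carry 1
  0+1+1 = 0 carry 1
  0+0+1 = 1
  1+0 = 1
  0+0 = 0
  1+1 = 0 carry 1
  1+0+1 = 0 carry 1
  1+0+1 = 0 carry 1
  1+1+1 = 1 carry 1
  1+0+1 = 0 carry 1
  0+1+1 = 0 carry 1
  1+0+1 = 0 carry 1
  final carry 1

0b100010000110100111000000111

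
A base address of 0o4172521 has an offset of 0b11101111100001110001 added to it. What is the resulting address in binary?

0b111111110110111000010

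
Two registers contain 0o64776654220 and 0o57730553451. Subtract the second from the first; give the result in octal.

0o5046100547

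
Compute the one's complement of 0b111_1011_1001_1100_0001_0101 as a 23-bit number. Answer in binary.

Invert each bit: 11110111001110000010101 → 00001000110001111101010.

0b00001000110001111101010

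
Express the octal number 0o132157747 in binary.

Each octal digit is 3 bits: 1=001 3=011 2=010 1=001 5=101 7=111 7=111 4=100 7=111.

0b1011010001101111111100111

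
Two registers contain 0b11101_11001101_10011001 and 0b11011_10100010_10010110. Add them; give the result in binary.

Add column by column in base 2, right to left:
  1+0 = 1
  0+1 = 1
  0+1 = 1
  1+0 = 1
  1+1 = 0 carry 1
  0+0+1 = 1
  0+0 = 0
  1+1 = 0 carry 1
  1+0+1 = 0 carry 1
  0+1+1 = 0 carry 1
  1+0+1 = 0 carry 1
  1+0+1 = 0 carry 1
  0+0+1 = 1
  0+1 = 1
  1+0 = 1
  1+1 = 0 carry 1
  1+1+1 = 1 carry 1
  0+1+1 = 0 carry 1
  1+0+1 = 0 carry 1
  1+1+1 = 1 carry 1
  1+1+1 = 1 carry 1
  final carry 1

0b1110010111000000101111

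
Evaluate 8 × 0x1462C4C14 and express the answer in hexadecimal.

Multiply each base-16 digit by 8, carrying:
  4×8 = 32 → write 0 carry 2
  1×8+2 = 10 → write A
  C×8 = 96 → write 0 carry 6
  4×8+6 = 38 → write 6 carry 2
  C×8+2 = 98 → write 2 carry 6
  2×8+6 = 22 → write 6 carry 1
  6×8+1 = 49 → write 1 carry 3
  4×8+3 = 35 → write 3 carry 2
  1×8+2 = 10 → write A

0xA316260A0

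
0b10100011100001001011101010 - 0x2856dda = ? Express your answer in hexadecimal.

0x8a510

0b10100011100001001011101010 = 0x28e12ea in hexadecimal.
Subtract column by column in base 16:
  a-a → 0
  e-d → 1
  2-d → 5 (borrow)
  1-6-1 → a (borrow)
  e-5-1 → 8
  8-8 → 0
  2-2 → 0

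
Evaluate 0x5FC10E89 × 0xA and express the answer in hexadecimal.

0x3BD8A915A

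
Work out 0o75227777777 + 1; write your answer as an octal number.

The trailing 7 digits are 7 (max in base 8), so adding 1 cascades: they roll to 0 and the next digit up increments.

0o75230000000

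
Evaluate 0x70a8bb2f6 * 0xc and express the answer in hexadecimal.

Multiply each base-16 digit by 12, carrying:
  6×12 = 72 → write 8 carry 4
  f×12+4 = 184 → write 8 carry 11
  2×12+11 = 35 → write 3 carry 2
  b×12+2 = 134 → write 6 carry 8
  b×12+8 = 140 → write c carry 8
  8×12+8 = 104 → write 8 carry 6
  a×12+6 = 126 → write e carry 7
  0×12+7 = 7 → write 7
  7×12 = 84 → write 4 carry 5
  remaining carry: 5

0x547e8c6388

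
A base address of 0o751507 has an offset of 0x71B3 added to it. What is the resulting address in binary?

0o751507 = 0b111101001101000111 in binary.
0x71B3 = 0b111000110110011 in binary.
Add column by column in base 2, right to left:
  1+1 = 0 carry 1
  1+1+1 = 1 carry 1
  1+0+1 = 0 carry 1
  0+0+1 = 1
  0+1 = 1
  0+1 = 1
  1+0 = 1
  0+1 = 1
  1+1 = 0 carry 1
  1+0+1 = 0 carry 1
  0+0+1 = 1
  0+0 = 0
  1+1 = 0 carry 1
  0+1+1 = 0 carry 1
  1+1+1 = 1 carry 1
  1+0+1 = 0 carry 1
  1+0+1 = 0 carry 1
  1+0+1 = 0 carry 1
  final carry 1

0b1000100010011111010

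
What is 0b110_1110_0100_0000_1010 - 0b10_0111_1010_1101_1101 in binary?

0b1000110100100101101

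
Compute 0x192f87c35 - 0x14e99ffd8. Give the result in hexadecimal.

Subtract column by column in base 16:
  5-8 → d (borrow)
  3-d-1 → 5 (borrow)
  c-f-1 → c (borrow)
  7-f-1 → 7 (borrow)
  8-9-1 → e (borrow)
  f-9-1 → 5
  2-e → 4 (borrow)
  9-4-1 → 4
  1-1 → 0

0x445e7c5d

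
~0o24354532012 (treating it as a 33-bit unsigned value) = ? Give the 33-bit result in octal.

0o53423245765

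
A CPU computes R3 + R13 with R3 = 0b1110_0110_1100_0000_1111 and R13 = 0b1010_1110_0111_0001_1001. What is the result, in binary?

Add column by column in base 2, right to left:
  1+1 = 0 carry 1
  1+0+1 = 0 carry 1
  1+0+1 = 0 carry 1
  1+1+1 = 1 carry 1
  0+1+1 = 0 carry 1
  0+0+1 = 1
  0+0 = 0
  0+0 = 0
  0+1 = 1
  0+1 = 1
  1+1 = 0 carry 1
  1+0+1 = 0 carry 1
  0+0+1 = 1
  1+1 = 0 carry 1
  1+1+1 = 1 carry 1
  0+1+1 = 0 carry 1
  0+0+1 = 1
  1+1 = 0 carry 1
  1+0+1 = 0 carry 1
  1+1+1 = 1 carry 1
  final carry 1

0b110010101001100101000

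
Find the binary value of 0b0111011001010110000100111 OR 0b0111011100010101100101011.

0b0111011101010111100101111

OR bit by bit (1 where either bit is 1):
  0111011001010110000100111
| 0111011100010101100101011
= 0111011101010111100101111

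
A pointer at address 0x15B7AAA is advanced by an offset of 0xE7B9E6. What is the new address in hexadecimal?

0x2433490

Add column by column in base 16, right to left:
  A+6 = 0 carry 1
  A+E+1 = 9 carry 1
  A+9+1 = 4 carry 1
  7+B+1 = 3 carry 1
  B+7+1 = 3 carry 1
  5+E+1 = 4 carry 1
  1+0+1 = 2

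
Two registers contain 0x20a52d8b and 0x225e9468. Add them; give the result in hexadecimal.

Add column by column in base 16, right to left:
  b+8 = 3 carry 1
  8+6+1 = f
  d+4 = 1 carry 1
  2+9+1 = c
  5+e = 3 carry 1
  a+5+1 = 0 carry 1
  0+2+1 = 3
  2+2 = 4

0x4303c1f3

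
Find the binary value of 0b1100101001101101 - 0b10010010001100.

0b1010010111100001

Subtract column by column in base 2:
  1-0 → 1
  0-0 → 0
  1-1 → 0
  1-1 → 0
  0-0 → 0
  1-0 → 1
  1-0 → 1
  0-1 → 1 (borrow)
  0-0-1 → 1 (borrow)
  1-0-1 → 0
  0-1 → 1 (borrow)
  1-0-1 → 0
  0-0 → 0
  0-1 → 1 (borrow)
  1-0-1 → 0
  1-0 → 1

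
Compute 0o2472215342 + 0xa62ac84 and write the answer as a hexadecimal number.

0x1f4bc766

0o2472215342 = 0x14e91ae2 in hexadecimal.
Add column by column in base 16, right to left:
  2+4 = 6
  e+8 = 6 carry 1
  a+c+1 = 7 carry 1
  1+a+1 = c
  9+2 = b
  e+6 = 4 carry 1
  4+a+1 = f
  1+0 = 1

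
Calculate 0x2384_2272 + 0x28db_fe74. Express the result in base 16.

0x4c6020e6

Add column by column in base 16, right to left:
  2+4 = 6
  7+7 = e
  2+e = 0 carry 1
  2+f+1 = 2 carry 1
  4+b+1 = 0 carry 1
  8+d+1 = 6 carry 1
  3+8+1 = c
  2+2 = 4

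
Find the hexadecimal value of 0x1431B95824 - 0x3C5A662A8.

0x106C12F57C

Subtract column by column in base 16:
  4-8 → C (borrow)
  2-A-1 → 7 (borrow)
  8-2-1 → 5
  5-6 → F (borrow)
  9-6-1 → 2
  B-A → 1
  1-5 → C (borrow)
  3-C-1 → 6 (borrow)
  4-3-1 → 0
  1-0 → 1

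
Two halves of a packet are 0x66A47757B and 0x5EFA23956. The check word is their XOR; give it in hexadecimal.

XOR each hex digit independently (no carries):
  6^5=3, 6^E=8, A^F=5, 4^A=E, 7^2=5, 7^3=4, 5^9=C, 7^5=2, B^6=D

0x385E54C2D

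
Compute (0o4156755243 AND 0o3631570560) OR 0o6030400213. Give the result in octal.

0o4156755243 AND 0o3631570560 = 0o0010550040.
Then OR with 0o6030400213.

0o6030550253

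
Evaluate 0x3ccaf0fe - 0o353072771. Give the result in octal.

0o7107475405

0x3ccaf0fe = 0o7462570376 in octal.
Subtract column by column in base 8:
  6-1 → 5
  7-7 → 0
  3-7 → 4 (borrow)
  0-2-1 → 5 (borrow)
  7-7-1 → 7 (borrow)
  5-0-1 → 4
  2-3 → 7 (borrow)
  6-5-1 → 0
  4-3 → 1
  7-0 → 7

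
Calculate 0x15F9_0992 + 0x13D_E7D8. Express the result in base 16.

0x1736F16A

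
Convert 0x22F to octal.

Expand each hex digit to 4 bits: 2=0010 2=0010 F=1111.
Group the bits in threes: 001 000 101 111 → 1057.

0o1057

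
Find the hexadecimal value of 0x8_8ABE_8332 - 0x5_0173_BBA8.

0x3894AC78A

Subtract column by column in base 16:
  2-8 → A (borrow)
  3-A-1 → 8 (borrow)
  3-B-1 → 7 (borrow)
  8-B-1 → C (borrow)
  E-3-1 → A
  B-7 → 4
  A-1 → 9
  8-0 → 8
  8-5 → 3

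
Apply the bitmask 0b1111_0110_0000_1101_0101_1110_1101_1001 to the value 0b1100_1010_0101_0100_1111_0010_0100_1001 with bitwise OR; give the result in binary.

0b11111110010111011111111011011001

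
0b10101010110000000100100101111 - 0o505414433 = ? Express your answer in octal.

0b10101010110000000100100101111 = 0o2526004457 in octal.
Subtract column by column in base 8:
  7-3 → 4
  5-3 → 2
  4-4 → 0
  4-4 → 0
  0-1 → 7 (borrow)
  0-4-1 → 3 (borrow)
  6-5-1 → 0
  2-0 → 2
  5-5 → 0
  2-0 → 2

0o2020370024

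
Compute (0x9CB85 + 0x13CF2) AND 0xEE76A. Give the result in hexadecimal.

Add column by column in base 16, right to left:
  5+2 = 7
  8+F = 7 carry 1
  B+C+1 = 8 carry 1
  C+3+1 = 0 carry 1
  9+1+1 = B
Sum = 0xB0877; now AND with 0xEE76A:
  B&E=A, 0&E=0, 8&7=0, 7&6=6, 7&A=2

0xA0062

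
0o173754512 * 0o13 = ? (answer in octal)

0o2523453056

Multiply each base-8 digit by 11, carrying:
  2×11 = 22 → write 6 carry 2
  1×11+2 = 13 → write 5 carry 1
  5×11+1 = 56 → write 0 carry 7
  4×11+7 = 51 → write 3 carry 6
  5×11+6 = 61 → write 5 carry 7
  7×11+7 = 84 → write 4 carry 10
  3×11+10 = 43 → write 3 carry 5
  7×11+5 = 82 → write 2 carry 10
  1×11+10 = 21 → write 5 carry 2
  remaining carry: 2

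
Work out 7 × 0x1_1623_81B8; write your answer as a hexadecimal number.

0x79AF88C08

Multiply each base-16 digit by 7, carrying:
  8×7 = 56 → write 8 carry 3
  B×7+3 = 80 → write 0 carry 5
  1×7+5 = 12 → write C
  8×7 = 56 → write 8 carry 3
  3×7+3 = 24 → write 8 carry 1
  2×7+1 = 15 → write F
  6×7 = 42 → write A carry 2
  1×7+2 = 9 → write 9
  1×7 = 7 → write 7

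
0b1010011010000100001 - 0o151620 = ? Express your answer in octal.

0b1010011010000100001 = 0o1232041 in octal.
Subtract column by column in base 8:
  1-0 → 1
  4-2 → 2
  0-6 → 2 (borrow)
  2-1-1 → 0
  3-5 → 6 (borrow)
  2-1-1 → 0
  1-0 → 1

0o1060221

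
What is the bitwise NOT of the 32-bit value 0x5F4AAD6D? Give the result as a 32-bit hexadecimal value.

0xA0B55292

Each hex digit d becomes F−d:
  5→A, F→0, 4→B, A→5, A→5, D→2, 6→9, D→2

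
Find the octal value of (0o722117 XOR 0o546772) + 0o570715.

0o1055602

First 0o722117 XOR 0o546772 = 0o264665.
Add column by column in base 8, right to left:
  5+5 = 2 carry 1
  6+1+1 = 0 carry 1
  6+7+1 = 6 carry 1
  4+0+1 = 5
  6+7 = 5 carry 1
  2+5+1 = 0 carry 1
  final carry 1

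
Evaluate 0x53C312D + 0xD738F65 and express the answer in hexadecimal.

Add column by column in base 16, right to left:
  D+5 = 2 carry 1
  2+6+1 = 9
  1+F = 0 carry 1
  3+8+1 = C
  C+3 = F
  3+7 = A
  5+D = 2 carry 1
  final carry 1

0x12AFC092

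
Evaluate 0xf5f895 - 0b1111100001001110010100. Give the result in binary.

0b101101111110010100000001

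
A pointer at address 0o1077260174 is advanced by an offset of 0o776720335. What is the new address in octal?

0o2076200531

Add column by column in base 8, right to left:
  4+5 = 1 carry 1
  7+3+1 = 3 carry 1
  1+3+1 = 5
  0+0 = 0
  6+2 = 0 carry 1
  2+7+1 = 2 carry 1
  7+6+1 = 6 carry 1
  7+7+1 = 7 carry 1
  0+7+1 = 0 carry 1
  1+0+1 = 2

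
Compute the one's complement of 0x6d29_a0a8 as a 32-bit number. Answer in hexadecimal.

0x92d65f57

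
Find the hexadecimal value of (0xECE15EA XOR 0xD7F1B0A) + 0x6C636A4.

0xA774584

First 0xECE15EA XOR 0xD7F1B0A = 0x3B10EE0.
Add column by column in base 16, right to left:
  0+4 = 4
  E+A = 8 carry 1
  E+6+1 = 5 carry 1
  0+3+1 = 4
  1+6 = 7
  B+C = 7 carry 1
  3+6+1 = A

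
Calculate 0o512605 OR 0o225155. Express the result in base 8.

OR each oct digit independently (no carries):
  5|2=7, 1|2=3, 2|5=7, 6|1=7, 0|5=5, 5|5=5

0o737755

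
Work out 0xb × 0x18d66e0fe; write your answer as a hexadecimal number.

Multiply each base-16 digit by 11, carrying:
  e×11 = 154 → write a carry 9
  f×11+9 = 174 → write e carry 10
  0×11+10 = 10 → write a
  e×11 = 154 → write a carry 9
  6×11+9 = 75 → write b carry 4
  6×11+4 = 70 → write 6 carry 4
  d×11+4 = 147 → write 3 carry 9
  8×11+9 = 97 → write 1 carry 6
  1×11+6 = 17 → write 1 carry 1
  remaining carry: 1

0x11136baaea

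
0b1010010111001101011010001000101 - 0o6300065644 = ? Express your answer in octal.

0b1010010111001101011010001000101 = 0o12271532105 in octal.
Subtract column by column in base 8:
  5-4 → 1
  0-4 → 4 (borrow)
  1-6-1 → 2 (borrow)
  2-5-1 → 4 (borrow)
  3-6-1 → 4 (borrow)
  5-0-1 → 4
  1-0 → 1
  7-0 → 7
  2-3 → 7 (borrow)
  2-6-1 → 3 (borrow)
  1-0-1 → 0

0o3771444241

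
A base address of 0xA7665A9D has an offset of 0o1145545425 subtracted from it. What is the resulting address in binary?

0xA7665A9D = 0b10100111011001100101101010011101 in binary.
0o1145545425 = 0b1001100101101100101100010101 in binary.
Subtract column by column in base 2:
  1-1 → 0
  0-0 → 0
  1-1 → 0
  1-0 → 1
  1-1 → 0
  0-0 → 0
  0-0 → 0
  1-0 → 1
  0-1 → 1 (borrow)
  1-1-1 → 1 (borrow)
  0-0-1 → 1 (borrow)
  1-1-1 → 1 (borrow)
  1-0-1 → 0
  0-0 → 0
  1-1 → 0
  0-1 → 1 (borrow)
  0-0-1 → 1 (borrow)
  1-1-1 → 1 (borrow)
  1-1-1 → 1 (borrow)
  0-0-1 → 1 (borrow)
  0-1-1 → 0 (borrow)
  1-0-1 → 0
  1-0 → 1
  0-1 → 1 (borrow)
  1-1-1 → 1 (borrow)
  1-0-1 → 0
  1-0 → 1
  0-1 → 1 (borrow)
  0-0-1 → 1 (borrow)
  1-0-1 → 0
  0-0 → 0
  1-0 → 1

0b10011101110011111000111110001000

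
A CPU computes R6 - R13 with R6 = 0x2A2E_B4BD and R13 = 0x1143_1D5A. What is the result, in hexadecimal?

Subtract column by column in base 16:
  D-A → 3
  B-5 → 6
  4-D → 7 (borrow)
  B-1-1 → 9
  E-3 → B
  2-4 → E (borrow)
  A-1-1 → 8
  2-1 → 1

0x18EB9763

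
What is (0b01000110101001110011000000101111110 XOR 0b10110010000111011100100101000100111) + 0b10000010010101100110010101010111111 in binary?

0b101110111000100010101111011000011000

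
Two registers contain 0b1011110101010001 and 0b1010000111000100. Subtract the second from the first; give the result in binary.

0b1101110001101

Subtract column by column in base 2:
  1-0 → 1
  0-0 → 0
  0-1 → 1 (borrow)
  0-0-1 → 1 (borrow)
  1-0-1 → 0
  0-0 → 0
  1-1 → 0
  0-1 → 1 (borrow)
  1-1-1 → 1 (borrow)
  0-0-1 → 1 (borrow)
  1-0-1 → 0
  1-0 → 1
  1-0 → 1
  1-1 → 0
  0-0 → 0
  1-1 → 0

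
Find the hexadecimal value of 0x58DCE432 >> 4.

0x58DCE43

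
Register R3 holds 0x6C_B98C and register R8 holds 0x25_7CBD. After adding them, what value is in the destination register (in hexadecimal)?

0x923649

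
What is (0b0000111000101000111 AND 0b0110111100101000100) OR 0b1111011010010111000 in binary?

0b0000111000101000111 AND 0b0110111100101000100 = 0b0000111000101000100.
Then OR with 0b1111011010010111000.

0b1111111010111111100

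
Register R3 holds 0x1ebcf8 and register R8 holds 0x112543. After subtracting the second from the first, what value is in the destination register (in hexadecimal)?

0xd97b5

Subtract column by column in base 16:
  8-3 → 5
  f-4 → b
  c-5 → 7
  b-2 → 9
  e-1 → d
  1-1 → 0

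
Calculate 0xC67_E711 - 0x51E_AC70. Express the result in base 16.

Subtract column by column in base 16:
  1-0 → 1
  1-7 → A (borrow)
  7-C-1 → A (borrow)
  E-A-1 → 3
  7-E → 9 (borrow)
  6-1-1 → 4
  C-5 → 7

0x7493AA1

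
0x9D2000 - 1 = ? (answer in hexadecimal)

0x9D1FFF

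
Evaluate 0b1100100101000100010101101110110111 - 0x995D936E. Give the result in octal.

0b1100100101000100010101101110110111 = 0o144504255667 in octal.
0x995D936E = 0o23127311556 in octal.
Subtract column by column in base 8:
  7-6 → 1
  6-5 → 1
  6-5 → 1
  5-1 → 4
  5-1 → 4
  2-3 → 7 (borrow)
  4-7-1 → 4 (borrow)
  0-2-1 → 5 (borrow)
  5-1-1 → 3
  4-3 → 1
  4-2 → 2
  1-0 → 1

0o121354744111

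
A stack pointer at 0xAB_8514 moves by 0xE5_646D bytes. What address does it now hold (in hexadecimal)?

0x190E981

Add column by column in base 16, right to left:
  4+D = 1 carry 1
  1+6+1 = 8
  5+4 = 9
  8+6 = E
  B+5 = 0 carry 1
  A+E+1 = 9 carry 1
  final carry 1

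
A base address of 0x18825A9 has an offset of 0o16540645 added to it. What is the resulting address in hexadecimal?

0o16540645 = 0x3AC1A5 in hexadecimal.
Add column by column in base 16, right to left:
  9+5 = E
  A+A = 4 carry 1
  5+1+1 = 7
  2+C = E
  8+A = 2 carry 1
  8+3+1 = C
  1+0 = 1

0x1C2E74E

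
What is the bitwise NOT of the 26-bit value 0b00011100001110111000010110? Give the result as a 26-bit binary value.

0b11100011110001000111101001

Invert each bit: 00011100001110111000010110 → 11100011110001000111101001.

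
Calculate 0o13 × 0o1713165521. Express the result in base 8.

0o24673416173

Multiply each base-8 digit by 11, carrying:
  1×11 = 11 → write 3 carry 1
  2×11+1 = 23 → write 7 carry 2
  5×11+2 = 57 → write 1 carry 7
  5×11+7 = 62 → write 6 carry 7
  6×11+7 = 73 → write 1 carry 9
  1×11+9 = 20 → write 4 carry 2
  3×11+2 = 35 → write 3 carry 4
  1×11+4 = 15 → write 7 carry 1
  7×11+1 = 78 → write 6 carry 9
  1×11+9 = 20 → write 4 carry 2
  remaining carry: 2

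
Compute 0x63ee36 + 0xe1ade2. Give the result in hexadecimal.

Add column by column in base 16, right to left:
  6+2 = 8
  3+e = 1 carry 1
  e+d+1 = c carry 1
  e+a+1 = 9 carry 1
  3+1+1 = 5
  6+e = 4 carry 1
  final carry 1

0x1459c18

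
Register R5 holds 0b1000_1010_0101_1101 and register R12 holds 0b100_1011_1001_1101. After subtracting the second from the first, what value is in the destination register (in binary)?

Subtract column by column in base 2:
  1-1 → 0
  0-0 → 0
  1-1 → 0
  1-1 → 0
  1-1 → 0
  0-0 → 0
  1-0 → 1
  0-1 → 1 (borrow)
  0-1-1 → 0 (borrow)
  1-1-1 → 1 (borrow)
  0-0-1 → 1 (borrow)
  1-1-1 → 1 (borrow)
  0-0-1 → 1 (borrow)
  0-0-1 → 1 (borrow)
  0-1-1 → 0 (borrow)
  1-0-1 → 0

0b11111011000000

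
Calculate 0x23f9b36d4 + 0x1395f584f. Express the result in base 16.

0x378fa8f23

Add column by column in base 16, right to left:
  4+f = 3 carry 1
  d+4+1 = 2 carry 1
  6+8+1 = f
  3+5 = 8
  b+f = a carry 1
  9+5+1 = f
  f+9 = 8 carry 1
  3+3+1 = 7
  2+1 = 3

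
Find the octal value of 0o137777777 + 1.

0o140000000

The trailing 7 digits are 7 (max in base 8), so adding 1 cascades: they roll to 0 and the next digit up increments.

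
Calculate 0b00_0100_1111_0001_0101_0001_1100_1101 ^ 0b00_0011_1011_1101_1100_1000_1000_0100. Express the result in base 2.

XOR bit by bit (1 where the bits differ):
  000100111100010101000111001101
^ 000011101111011100100010000100
= 000111010011001001100101001001

0b000111010011001001100101001001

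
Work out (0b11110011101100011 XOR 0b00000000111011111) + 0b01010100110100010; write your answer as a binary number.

0b101001000001011110

First 0b11110011101100011 XOR 0b00000000111011111 = 0b11110011010111100.
Add column by column in base 2, right to left:
  0+0 = 0
  0+1 = 1
  1+0 = 1
  1+0 = 1
  1+0 = 1
  1+1 = 0 carry 1
  0+0+1 = 1
  1+1 = 0 carry 1
  0+1+1 = 0 carry 1
  1+0+1 = 0 carry 1
  1+0+1 = 0 carry 1
  0+1+1 = 0 carry 1
  0+0+1 = 1
  1+1 = 0 carry 1
  1+0+1 = 0 carry 1
  1+1+1 = 1 carry 1
  1+0+1 = 0 carry 1
  final carry 1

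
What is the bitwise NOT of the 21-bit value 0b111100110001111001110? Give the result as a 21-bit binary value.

Invert each bit: 111100110001111001110 → 000011001110000110001.

0b000011001110000110001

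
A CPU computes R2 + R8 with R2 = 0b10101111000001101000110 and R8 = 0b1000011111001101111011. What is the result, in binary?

0b11110010111011011000001

Add column by column in base 2, right to left:
  0+1 = 1
  1+1 = 0 carry 1
  1+0+1 = 0 carry 1
  0+1+1 = 0 carry 1
  0+1+1 = 0 carry 1
  0+1+1 = 0 carry 1
  1+1+1 = 1 carry 1
  0+0+1 = 1
  1+1 = 0 carry 1
  1+1+1 = 1 carry 1
  0+0+1 = 1
  0+0 = 0
  0+1 = 1
  0+1 = 1
  0+1 = 1
  1+1 = 0 carry 1
  1+1+1 = 1 carry 1
  1+0+1 = 0 carry 1
  1+0+1 = 0 carry 1
  0+0+1 = 1
  1+0 = 1
  0+1 = 1
  1+0 = 1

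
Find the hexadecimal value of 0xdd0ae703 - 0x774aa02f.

0x65c046d4

Subtract column by column in base 16:
  3-f → 4 (borrow)
  0-2-1 → d (borrow)
  7-0-1 → 6
  e-a → 4
  a-a → 0
  0-4 → c (borrow)
  d-7-1 → 5
  d-7 → 6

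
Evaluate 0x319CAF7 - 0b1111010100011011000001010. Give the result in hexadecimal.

0b1111010100011011000001010 = 0x1EA360A in hexadecimal.
Subtract column by column in base 16:
  7-A → D (borrow)
  F-0-1 → E
  A-6 → 4
  C-3 → 9
  9-A → F (borrow)
  1-E-1 → 2 (borrow)
  3-1-1 → 1

0x12F94ED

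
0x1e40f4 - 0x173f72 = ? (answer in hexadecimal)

0x70182

Subtract column by column in base 16:
  4-2 → 2
  f-7 → 8
  0-f → 1 (borrow)
  4-3-1 → 0
  e-7 → 7
  1-1 → 0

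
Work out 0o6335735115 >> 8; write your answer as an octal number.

8 bits is not a whole number of base-8 digits; in binary: 110011011101111011101001001101 >> 8 = 1100110111011110111010.

0o14673672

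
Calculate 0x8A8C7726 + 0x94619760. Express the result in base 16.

0x11EEE0E86

Add column by column in base 16, right to left:
  6+0 = 6
  2+6 = 8
  7+7 = E
  7+9 = 0 carry 1
  C+1+1 = E
  8+6 = E
  A+4 = E
  8+9 = 1 carry 1
  final carry 1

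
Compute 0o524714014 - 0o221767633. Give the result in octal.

0o302724161

Subtract column by column in base 8:
  4-3 → 1
  1-3 → 6 (borrow)
  0-6-1 → 1 (borrow)
  4-7-1 → 4 (borrow)
  1-6-1 → 2 (borrow)
  7-7-1 → 7 (borrow)
  4-1-1 → 2
  2-2 → 0
  5-2 → 3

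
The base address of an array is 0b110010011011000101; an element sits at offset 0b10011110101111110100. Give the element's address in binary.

0b11010001001010111001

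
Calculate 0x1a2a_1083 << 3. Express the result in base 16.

3 bits is not a whole number of base-16 digits; in binary: 11010001010100001000010000011 << 3 = 11010001010100001000010000011000.

0xd1508418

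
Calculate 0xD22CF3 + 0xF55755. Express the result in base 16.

Add column by column in base 16, right to left:
  3+5 = 8
  F+5 = 4 carry 1
  C+7+1 = 4 carry 1
  2+5+1 = 8
  2+5 = 7
  D+F = C carry 1
  final carry 1

0x1C78448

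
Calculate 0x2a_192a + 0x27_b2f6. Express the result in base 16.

Add column by column in base 16, right to left:
  a+6 = 0 carry 1
  2+f+1 = 2 carry 1
  9+2+1 = c
  1+b = c
  a+7 = 1 carry 1
  2+2+1 = 5

0x51cc20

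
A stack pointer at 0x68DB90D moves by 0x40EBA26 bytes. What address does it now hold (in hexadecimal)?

Add column by column in base 16, right to left:
  D+6 = 3 carry 1
  0+2+1 = 3
  9+A = 3 carry 1
  B+B+1 = 7 carry 1
  D+E+1 = C carry 1
  8+0+1 = 9
  6+4 = A

0xA9C7333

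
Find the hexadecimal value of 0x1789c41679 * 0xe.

Multiply each base-16 digit by 14, carrying:
  9×14 = 126 → write e carry 7
  7×14+7 = 105 → write 9 carry 6
  6×14+6 = 90 → write a carry 5
  1×14+5 = 19 → write 3 carry 1
  4×14+1 = 57 → write 9 carry 3
  c×14+3 = 171 → write b carry 10
  9×14+10 = 136 → write 8 carry 8
  8×14+8 = 120 → write 8 carry 7
  7×14+7 = 105 → write 9 carry 6
  1×14+6 = 20 → write 4 carry 1
  remaining carry: 1

0x14988b93a9e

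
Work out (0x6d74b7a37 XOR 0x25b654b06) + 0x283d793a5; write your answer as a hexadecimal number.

0x71005c4d6

First 0x6d74b7a37 XOR 0x25b654b06 = 0x48c2e3131.
Add column by column in base 16, right to left:
  1+5 = 6
  3+a = d
  1+3 = 4
  3+9 = c
  e+7 = 5 carry 1
  2+d+1 = 0 carry 1
  c+3+1 = 0 carry 1
  8+8+1 = 1 carry 1
  4+2+1 = 7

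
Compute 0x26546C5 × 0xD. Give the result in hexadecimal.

0x1F249801

Multiply each base-16 digit by 13, carrying:
  5×13 = 65 → write 1 carry 4
  C×13+4 = 160 → write 0 carry 10
  6×13+10 = 88 → write 8 carry 5
  4×13+5 = 57 → write 9 carry 3
  5×13+3 = 68 → write 4 carry 4
  6×13+4 = 82 → write 2 carry 5
  2×13+5 = 31 → write F carry 1
  remaining carry: 1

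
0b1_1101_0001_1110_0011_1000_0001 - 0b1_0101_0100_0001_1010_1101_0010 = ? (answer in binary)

Subtract column by column in base 2:
  1-0 → 1
  0-1 → 1 (borrow)
  0-0-1 → 1 (borrow)
  0-0-1 → 1 (borrow)
  0-1-1 → 0 (borrow)
  0-0-1 → 1 (borrow)
  0-1-1 → 0 (borrow)
  1-1-1 → 1 (borrow)
  1-0-1 → 0
  1-1 → 0
  0-0 → 0
  0-1 → 1 (borrow)
  0-1-1 → 0 (borrow)
  1-0-1 → 0
  1-0 → 1
  1-0 → 1
  1-0 → 1
  0-0 → 0
  0-1 → 1 (borrow)
  0-0-1 → 1 (borrow)
  1-1-1 → 1 (borrow)
  0-0-1 → 1 (borrow)
  1-1-1 → 1 (borrow)
  1-0-1 → 0
  1-1 → 0

0b11111011100100010101111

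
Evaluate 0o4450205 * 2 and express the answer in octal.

0o11120412

Multiply each base-8 digit by 2, carrying:
  5×2 = 10 → write 2 carry 1
  0×2+1 = 1 → write 1
  2×2 = 4 → write 4
  0×2 = 0 → write 0
  5×2 = 10 → write 2 carry 1
  4×2+1 = 9 → write 1 carry 1
  4×2+1 = 9 → write 1 carry 1
  remaining carry: 1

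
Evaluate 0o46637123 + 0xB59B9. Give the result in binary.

0b101001101001100000001100

0o46637123 = 0b100110110011111001010011 in binary.
0xB59B9 = 0b10110101100110111001 in binary.
Add column by column in base 2, right to left:
  1+1 = 0 carry 1
  1+0+1 = 0 carry 1
  0+0+1 = 1
  0+1 = 1
  1+1 = 0 carry 1
  0+1+1 = 0 carry 1
  1+0+1 = 0 carry 1
  0+1+1 = 0 carry 1
  0+1+1 = 0 carry 1
  1+0+1 = 0 carry 1
  1+0+1 = 0 carry 1
  1+1+1 = 1 carry 1
  1+1+1 = 1 carry 1
  1+0+1 = 0 carry 1
  0+1+1 = 0 carry 1
  0+0+1 = 1
  1+1 = 0 carry 1
  1+1+1 = 1 carry 1
  0+0+1 = 1
  1+1 = 0 carry 1
  1+0+1 = 0 carry 1
  0+0+1 = 1
  0+0 = 0
  1+0 = 1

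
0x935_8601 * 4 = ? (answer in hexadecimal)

Multiply each base-16 digit by 4, carrying:
  1×4 = 4 → write 4
  0×4 = 0 → write 0
  6×4 = 24 → write 8 carry 1
  8×4+1 = 33 → write 1 carry 2
  5×4+2 = 22 → write 6 carry 1
  3×4+1 = 13 → write D
  9×4 = 36 → write 4 carry 2
  remaining carry: 2

0x24D61804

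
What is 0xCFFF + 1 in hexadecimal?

The trailing 3 digits are F (max in base 16), so adding 1 cascades: they roll to 0 and the next digit up increments.

0xD000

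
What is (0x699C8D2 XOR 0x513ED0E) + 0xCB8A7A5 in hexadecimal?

First 0x699C8D2 XOR 0x513ED0E = 0x38A25DC.
Add column by column in base 16, right to left:
  C+5 = 1 carry 1
  D+A+1 = 8 carry 1
  5+7+1 = D
  2+A = C
  A+8 = 2 carry 1
  8+B+1 = 4 carry 1
  3+C+1 = 0 carry 1
  final carry 1

0x1042CD81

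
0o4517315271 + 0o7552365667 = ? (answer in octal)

0o14271703160

Add column by column in base 8, right to left:
  1+7 = 0 carry 1
  7+6+1 = 6 carry 1
  2+6+1 = 1 carry 1
  5+5+1 = 3 carry 1
  1+6+1 = 0 carry 1
  3+3+1 = 7
  7+2 = 1 carry 1
  1+5+1 = 7
  5+5 = 2 carry 1
  4+7+1 = 4 carry 1
  final carry 1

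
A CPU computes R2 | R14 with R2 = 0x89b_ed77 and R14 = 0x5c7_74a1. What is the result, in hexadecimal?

OR each hex digit independently (no carries):
  8|5=d, 9|c=d, b|7=f, e|7=f, d|4=d, 7|a=f, 7|1=7

0xddffdf7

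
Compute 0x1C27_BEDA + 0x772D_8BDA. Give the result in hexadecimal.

Add column by column in base 16, right to left:
  A+A = 4 carry 1
  D+D+1 = B carry 1
  E+B+1 = A carry 1
  B+8+1 = 4 carry 1
  7+D+1 = 5 carry 1
  2+2+1 = 5
  C+7 = 3 carry 1
  1+7+1 = 9

0x93554AB4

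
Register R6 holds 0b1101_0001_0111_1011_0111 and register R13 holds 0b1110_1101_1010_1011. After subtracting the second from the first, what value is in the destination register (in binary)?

0b11000010101000001100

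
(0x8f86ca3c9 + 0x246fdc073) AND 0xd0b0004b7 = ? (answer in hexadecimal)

Add column by column in base 16, right to left:
  9+3 = c
  c+7 = 3 carry 1
  3+0+1 = 4
  a+c = 6 carry 1
  c+d+1 = a carry 1
  6+f+1 = 6 carry 1
  8+6+1 = f
  f+4 = 3 carry 1
  8+2+1 = b
Sum = 0xb3f6a643c; now AND with 0xd0b0004b7:
  b&d=9, 3&0=0, f&b=b, 6&0=0, a&0=0, 6&0=0, 4&4=4, 3&b=3, c&7=4

0x90b000434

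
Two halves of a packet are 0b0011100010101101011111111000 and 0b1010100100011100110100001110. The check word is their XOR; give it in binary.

0b1001000110110001101011110110

XOR bit by bit (1 where the bits differ):
  0011100010101101011111111000
^ 1010100100011100110100001110
= 1001000110110001101011110110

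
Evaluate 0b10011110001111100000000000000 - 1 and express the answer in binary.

0b10011110001111011111111111111

The trailing 14 digits are 0, so subtracting 1 borrows through: they become 1 and the next digit up decrements.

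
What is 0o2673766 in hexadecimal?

Each octal digit is 3 bits: 2=010 6=110 7=111 3=011 7=111 6=110 6=110.
Group the bits into nibbles: 1011 0111 0111 1111 0110 → b77f6.

0xb77f6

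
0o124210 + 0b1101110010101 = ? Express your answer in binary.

0b1100010000011101

0o124210 = 0b1010100010001000 in binary.
Add column by column in base 2, right to left:
  0+1 = 1
  0+0 = 0
  0+1 = 1
  1+0 = 1
  0+1 = 1
  0+0 = 0
  0+0 = 0
  1+1 = 0 carry 1
  0+1+1 = 0 carry 1
  0+1+1 = 0 carry 1
  0+0+1 = 1
  1+1 = 0 carry 1
  0+1+1 = 0 carry 1
  1+0+1 = 0 carry 1
  0+0+1 = 1
  1+0 = 1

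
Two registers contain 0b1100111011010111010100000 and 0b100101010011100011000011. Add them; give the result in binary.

0b10001100101110011101100011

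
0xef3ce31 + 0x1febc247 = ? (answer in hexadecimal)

Add column by column in base 16, right to left:
  1+7 = 8
  3+4 = 7
  e+2 = 0 carry 1
  c+c+1 = 9 carry 1
  3+b+1 = f
  f+e = d carry 1
  e+f+1 = e carry 1
  0+1+1 = 2

0x2edf9078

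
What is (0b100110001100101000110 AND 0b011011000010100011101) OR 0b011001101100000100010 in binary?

0b100110001100101000110 AND 0b011011000010100011101 = 0b000010000000100000100.
Then OR with 0b011001101100000100010.

0b11011101100100100110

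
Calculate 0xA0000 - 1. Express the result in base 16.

The trailing 4 digits are 0, so subtracting 1 borrows through: they become F and the next digit up decrements.

0x9FFFF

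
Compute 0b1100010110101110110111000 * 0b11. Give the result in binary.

0b100101000100001100100101000

Multiply each base-2 digit by 3, carrying:
  0×3 = 0 → write 0
  0×3 = 0 → write 0
  0×3 = 0 → write 0
  1×3 = 3 → write 1 carry 1
  1×3+1 = 4 → write 0 carry 2
  1×3+2 = 5 → write 1 carry 2
  0×3+2 = 2 → write 0 carry 1
  1×3+1 = 4 → write 0 carry 2
  1×3+2 = 5 → write 1 carry 2
  0×3+2 = 2 → write 0 carry 1
  1×3+1 = 4 → write 0 carry 2
  1×3+2 = 5 → write 1 carry 2
  1×3+2 = 5 → write 1 carry 2
  0×3+2 = 2 → write 0 carry 1
  1×3+1 = 4 → write 0 carry 2
  0×3+2 = 2 → write 0 carry 1
  1×3+1 = 4 → write 0 carry 2
  1×3+2 = 5 → write 1 carry 2
  0×3+2 = 2 → write 0 carry 1
  1×3+1 = 4 → write 0 carry 2
  0×3+2 = 2 → write 0 carry 1
  0×3+1 = 1 → write 1
  0×3 = 0 → write 0
  1×3 = 3 → write 1 carry 1
  1×3+1 = 4 → write 0 carry 2
  remaining carry: 10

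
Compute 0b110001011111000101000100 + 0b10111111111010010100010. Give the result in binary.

Add column by column in base 2, right to left:
  0+0 = 0
  0+1 = 1
  1+0 = 1
  0+0 = 0
  0+0 = 0
  0+1 = 1
  1+0 = 1
  0+1 = 1
  1+0 = 1
  0+0 = 0
  0+1 = 1
  0+0 = 0
  1+1 = 0 carry 1
  1+1+1 = 1 carry 1
  1+1+1 = 1 carry 1
  1+1+1 = 1 carry 1
  1+1+1 = 1 carry 1
  0+1+1 = 0 carry 1
  1+1+1 = 1 carry 1
  0+1+1 = 0 carry 1
  0+1+1 = 0 carry 1
  0+0+1 = 1
  1+1 = 0 carry 1
  1+0+1 = 0 carry 1
  final carry 1

0b1001001011110010111100110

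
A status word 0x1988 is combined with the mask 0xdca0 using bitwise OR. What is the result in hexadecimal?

0xdda8

OR each hex digit independently (no carries):
  1|d=d, 9|c=d, 8|a=a, 8|0=8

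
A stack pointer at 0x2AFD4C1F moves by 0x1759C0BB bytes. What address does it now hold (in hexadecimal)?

Add column by column in base 16, right to left:
  F+B = A carry 1
  1+B+1 = D
  C+0 = C
  4+C = 0 carry 1
  D+9+1 = 7 carry 1
  F+5+1 = 5 carry 1
  A+7+1 = 2 carry 1
  2+1+1 = 4

0x42570CDA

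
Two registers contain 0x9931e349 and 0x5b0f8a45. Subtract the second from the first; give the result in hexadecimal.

Subtract column by column in base 16:
  9-5 → 4
  4-4 → 0
  3-a → 9 (borrow)
  e-8-1 → 5
  1-f → 2 (borrow)
  3-0-1 → 2
  9-b → e (borrow)
  9-5-1 → 3

0x3e225904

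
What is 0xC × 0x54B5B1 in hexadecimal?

0x3F8844C

Multiply each base-16 digit by 12, carrying:
  1×12 = 12 → write C
  B×12 = 132 → write 4 carry 8
  5×12+8 = 68 → write 4 carry 4
  B×12+4 = 136 → write 8 carry 8
  4×12+8 = 56 → write 8 carry 3
  5×12+3 = 63 → write F carry 3
  remaining carry: 3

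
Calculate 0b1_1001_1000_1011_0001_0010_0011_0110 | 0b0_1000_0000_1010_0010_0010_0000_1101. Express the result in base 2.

0b11001100010110011001000111111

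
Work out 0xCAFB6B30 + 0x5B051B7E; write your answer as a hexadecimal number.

0x1260086AE

Add column by column in base 16, right to left:
  0+E = E
  3+7 = A
  B+B = 6 carry 1
  6+1+1 = 8
  B+5 = 0 carry 1
  F+0+1 = 0 carry 1
  A+B+1 = 6 carry 1
  C+5+1 = 2 carry 1
  final carry 1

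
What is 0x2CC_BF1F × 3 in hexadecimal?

0x8663D5D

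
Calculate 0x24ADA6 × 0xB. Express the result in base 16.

0x1937622

Multiply each base-16 digit by 11, carrying:
  6×11 = 66 → write 2 carry 4
  A×11+4 = 114 → write 2 carry 7
  D×11+7 = 150 → write 6 carry 9
  A×11+9 = 119 → write 7 carry 7
  4×11+7 = 51 → write 3 carry 3
  2×11+3 = 25 → write 9 carry 1
  remaining carry: 1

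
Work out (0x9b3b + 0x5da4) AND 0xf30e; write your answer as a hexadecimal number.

Add column by column in base 16, right to left:
  b+4 = f
  3+a = d
  b+d = 8 carry 1
  9+5+1 = f
Sum = 0xf8df; now AND with 0xf30e:
  f&f=f, 8&3=0, d&0=0, f&e=e

0xf00e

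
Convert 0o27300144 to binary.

0b10111011000000001100100

Each octal digit is 3 bits: 2=010 7=111 3=011 0=000 0=000 1=001 4=100 4=100.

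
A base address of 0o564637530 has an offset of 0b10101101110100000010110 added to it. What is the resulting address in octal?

0o612423556

0b10101101110100000010110 = 0o25564026 in octal.
Add column by column in base 8, right to left:
  0+6 = 6
  3+2 = 5
  5+0 = 5
  7+4 = 3 carry 1
  3+6+1 = 2 carry 1
  6+5+1 = 4 carry 1
  4+5+1 = 2 carry 1
  6+2+1 = 1 carry 1
  5+0+1 = 6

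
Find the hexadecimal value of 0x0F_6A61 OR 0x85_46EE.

OR each hex digit independently (no carries):
  0|8=8, F|5=F, 6|4=6, A|6=E, 6|E=E, 1|E=F

0x8F6EEF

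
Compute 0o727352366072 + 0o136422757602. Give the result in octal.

0o1065775345674

Add column by column in base 8, right to left:
  2+2 = 4
  7+0 = 7
  0+6 = 6
  6+7 = 5 carry 1
  6+5+1 = 4 carry 1
  3+7+1 = 3 carry 1
  2+2+1 = 5
  5+2 = 7
  3+4 = 7
  7+6 = 5 carry 1
  2+3+1 = 6
  7+1 = 0 carry 1
  final carry 1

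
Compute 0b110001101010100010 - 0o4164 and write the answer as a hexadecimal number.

0x3122E

0b110001101010100010 = 0x31AA2 in hexadecimal.
0o4164 = 0x874 in hexadecimal.
Subtract column by column in base 16:
  2-4 → E (borrow)
  A-7-1 → 2
  A-8 → 2
  1-0 → 1
  3-0 → 3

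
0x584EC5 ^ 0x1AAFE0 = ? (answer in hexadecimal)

0x42E125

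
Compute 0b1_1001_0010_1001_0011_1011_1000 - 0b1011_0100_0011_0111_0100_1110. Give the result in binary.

Subtract column by column in base 2:
  0-0 → 0
  0-1 → 1 (borrow)
  0-1-1 → 0 (borrow)
  1-1-1 → 1 (borrow)
  1-0-1 → 0
  1-0 → 1
  0-1 → 1 (borrow)
  1-0-1 → 0
  1-1 → 0
  1-1 → 0
  0-1 → 1 (borrow)
  0-0-1 → 1 (borrow)
  1-1-1 → 1 (borrow)
  0-1-1 → 0 (borrow)
  0-0-1 → 1 (borrow)
  1-0-1 → 0
  0-0 → 0
  1-0 → 1
  0-1 → 1 (borrow)
  0-0-1 → 1 (borrow)
  1-1-1 → 1 (borrow)
  0-1-1 → 0 (borrow)
  0-0-1 → 1 (borrow)
  1-1-1 → 1 (borrow)
  1-0-1 → 0

0b110111100101110001101010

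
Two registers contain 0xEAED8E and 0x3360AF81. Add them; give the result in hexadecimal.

Add column by column in base 16, right to left:
  E+1 = F
  8+8 = 0 carry 1
  D+F+1 = D carry 1
  E+A+1 = 9 carry 1
  A+0+1 = B
  E+6 = 4 carry 1
  0+3+1 = 4
  0+3 = 3

0x344B9D0F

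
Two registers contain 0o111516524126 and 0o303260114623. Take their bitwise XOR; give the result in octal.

0o212776430705

XOR each oct digit independently (no carries):
  1^3=2, 1^0=1, 1^3=2, 5^2=7, 1^6=7, 6^0=6, 5^1=4, 2^1=3, 4^4=0, 1^6=7, 2^2=0, 6^3=5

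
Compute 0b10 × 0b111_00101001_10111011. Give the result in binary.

0b11100101001101110110

Multiply each base-2 digit by 2, carrying:
  1×2 = 2 → write 0 carry 1
  1×2+1 = 3 → write 1 carry 1
  0×2+1 = 1 → write 1
  1×2 = 2 → write 0 carry 1
  1×2+1 = 3 → write 1 carry 1
  1×2+1 = 3 → write 1 carry 1
  0×2+1 = 1 → write 1
  1×2 = 2 → write 0 carry 1
  1×2+1 = 3 → write 1 carry 1
  0×2+1 = 1 → write 1
  0×2 = 0 → write 0
  1×2 = 2 → write 0 carry 1
  0×2+1 = 1 → write 1
  1×2 = 2 → write 0 carry 1
  0×2+1 = 1 → write 1
  0×2 = 0 → write 0
  1×2 = 2 → write 0 carry 1
  1×2+1 = 3 → write 1 carry 1
  1×2+1 = 3 → write 1 carry 1
  remaining carry: 1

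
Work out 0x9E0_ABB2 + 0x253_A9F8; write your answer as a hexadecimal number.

0xC3455AA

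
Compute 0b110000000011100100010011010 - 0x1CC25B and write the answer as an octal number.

0o571203077

0b110000000011100100010011010 = 0o600344232 in octal.
0x1CC25B = 0o7141133 in octal.
Subtract column by column in base 8:
  2-3 → 7 (borrow)
  3-3-1 → 7 (borrow)
  2-1-1 → 0
  4-1 → 3
  4-4 → 0
  3-1 → 2
  0-7 → 1 (borrow)
  0-0-1 → 7 (borrow)
  6-0-1 → 5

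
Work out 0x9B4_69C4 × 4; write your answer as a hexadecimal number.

Multiply each base-16 digit by 4, carrying:
  4×4 = 16 → write 0 carry 1
  C×4+1 = 49 → write 1 carry 3
  9×4+3 = 39 → write 7 carry 2
  6×4+2 = 26 → write A carry 1
  4×4+1 = 17 → write 1 carry 1
  B×4+1 = 45 → write D carry 2
  9×4+2 = 38 → write 6 carry 2
  remaining carry: 2

0x26D1A710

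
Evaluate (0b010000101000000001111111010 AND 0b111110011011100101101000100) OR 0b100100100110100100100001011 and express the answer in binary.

0b010000101000000001111111010 AND 0b111110011011100101101000100 = 0b010000001000000001101000000.
Then OR with 0b100100100110100100100001011.

0b110100101110100101101001011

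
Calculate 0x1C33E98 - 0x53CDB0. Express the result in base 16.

Subtract column by column in base 16:
  8-0 → 8
  9-B → E (borrow)
  E-D-1 → 0
  3-C → 7 (borrow)
  3-3-1 → F (borrow)
  C-5-1 → 6
  1-0 → 1

0x16F70E8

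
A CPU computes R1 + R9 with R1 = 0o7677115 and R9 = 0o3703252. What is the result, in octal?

Add column by column in base 8, right to left:
  5+2 = 7
  1+5 = 6
  1+2 = 3
  7+3 = 2 carry 1
  7+0+1 = 0 carry 1
  6+7+1 = 6 carry 1
  7+3+1 = 3 carry 1
  final carry 1

0o13602367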